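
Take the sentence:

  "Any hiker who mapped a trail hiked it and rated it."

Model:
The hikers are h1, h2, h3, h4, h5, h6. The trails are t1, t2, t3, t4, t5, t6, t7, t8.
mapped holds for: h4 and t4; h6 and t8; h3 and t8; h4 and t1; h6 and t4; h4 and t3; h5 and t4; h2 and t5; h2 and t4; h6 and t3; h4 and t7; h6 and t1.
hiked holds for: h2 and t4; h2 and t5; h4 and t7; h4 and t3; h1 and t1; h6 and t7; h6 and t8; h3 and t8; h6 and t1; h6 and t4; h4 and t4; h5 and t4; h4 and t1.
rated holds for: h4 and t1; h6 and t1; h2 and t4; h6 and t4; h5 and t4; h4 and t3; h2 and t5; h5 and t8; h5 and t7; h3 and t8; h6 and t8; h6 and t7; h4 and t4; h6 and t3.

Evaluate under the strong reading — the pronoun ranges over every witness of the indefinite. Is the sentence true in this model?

"it" takes "a trail" as antecedent — a donkey pronoun bound across the clause boundary.
Strong reading: for every (h,t) with mapped(h,t), hiked(h,t) ∧ rated(h,t).
Restrictor pairs: (h2,t4) ✓  (h2,t5) ✓  (h3,t8) ✓  (h4,t1) ✓  (h4,t3) ✓  (h4,t4) ✓  (h4,t7) ✗  (h5,t4) ✓  (h6,t1) ✓  (h6,t3) ✗  (h6,t4) ✓  (h6,t8) ✓
Counterexample: (h4,t7) is in mapped but fails the scope.

False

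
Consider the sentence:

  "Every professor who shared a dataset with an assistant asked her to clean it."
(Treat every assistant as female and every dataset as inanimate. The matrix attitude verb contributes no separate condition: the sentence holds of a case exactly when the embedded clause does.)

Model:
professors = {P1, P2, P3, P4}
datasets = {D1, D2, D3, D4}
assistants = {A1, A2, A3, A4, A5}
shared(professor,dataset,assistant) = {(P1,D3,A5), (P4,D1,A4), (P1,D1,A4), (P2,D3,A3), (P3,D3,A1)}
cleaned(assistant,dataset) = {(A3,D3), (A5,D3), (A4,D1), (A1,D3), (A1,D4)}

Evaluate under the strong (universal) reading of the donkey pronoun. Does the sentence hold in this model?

True

"her" takes "an assistant" as antecedent and "it" takes "a dataset"; both are donkey pronouns co-varying with the restrictor.
Strong reading: for every (p,d,a) with shared(p,d,a), cleaned(a,d).
Restrictor triples: (P1,D1,A4)→cleaned(A4,D1) ✓  (P1,D3,A5)→cleaned(A5,D3) ✓  (P2,D3,A3)→cleaned(A3,D3) ✓  (P3,D3,A1)→cleaned(A1,D3) ✓  (P4,D1,A4)→cleaned(A4,D1) ✓
Every restrictor triple satisfies the scope.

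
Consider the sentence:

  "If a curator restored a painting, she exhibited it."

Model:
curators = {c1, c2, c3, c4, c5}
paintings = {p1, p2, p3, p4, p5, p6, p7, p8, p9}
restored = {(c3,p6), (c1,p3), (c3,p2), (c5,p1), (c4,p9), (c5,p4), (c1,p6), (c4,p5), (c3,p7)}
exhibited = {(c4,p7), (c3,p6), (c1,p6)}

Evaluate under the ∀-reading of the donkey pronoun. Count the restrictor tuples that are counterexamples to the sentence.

"it" takes "a painting" as antecedent — a donkey pronoun bound across the clause boundary.
Strong reading: for every (c,p) with restored(c,p), exhibited(c,p).
Restrictor pairs: (c1,p3) ✗  (c1,p6) ✓  (c3,p2) ✗  (c3,p6) ✓  (c3,p7) ✗  (c4,p5) ✗  (c4,p9) ✗  (c5,p1) ✗  (c5,p4) ✗
Counterexamples (restrictor pairs failing the scope): 7.

7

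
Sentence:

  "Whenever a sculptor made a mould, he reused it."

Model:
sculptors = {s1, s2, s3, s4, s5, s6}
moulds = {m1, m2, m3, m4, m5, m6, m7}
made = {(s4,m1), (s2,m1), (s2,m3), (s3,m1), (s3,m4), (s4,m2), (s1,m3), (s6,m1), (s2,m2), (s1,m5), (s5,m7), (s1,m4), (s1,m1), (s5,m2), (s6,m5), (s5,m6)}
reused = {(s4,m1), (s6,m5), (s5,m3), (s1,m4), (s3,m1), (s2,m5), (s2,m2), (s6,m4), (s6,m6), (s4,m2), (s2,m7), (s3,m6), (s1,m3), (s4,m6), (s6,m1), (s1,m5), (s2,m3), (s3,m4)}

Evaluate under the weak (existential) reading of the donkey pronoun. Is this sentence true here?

"it" takes "a mould" as antecedent — a donkey pronoun bound across the clause boundary.
Weak reading: every sculptor s with some made-mould has at least one made-mould m such that reused(s,m).
Per sculptor: s1:✓  s2:✓  s3:✓  s4:✓  s5:✗  s6:✓
s5 has no witness among its made-moulds.

False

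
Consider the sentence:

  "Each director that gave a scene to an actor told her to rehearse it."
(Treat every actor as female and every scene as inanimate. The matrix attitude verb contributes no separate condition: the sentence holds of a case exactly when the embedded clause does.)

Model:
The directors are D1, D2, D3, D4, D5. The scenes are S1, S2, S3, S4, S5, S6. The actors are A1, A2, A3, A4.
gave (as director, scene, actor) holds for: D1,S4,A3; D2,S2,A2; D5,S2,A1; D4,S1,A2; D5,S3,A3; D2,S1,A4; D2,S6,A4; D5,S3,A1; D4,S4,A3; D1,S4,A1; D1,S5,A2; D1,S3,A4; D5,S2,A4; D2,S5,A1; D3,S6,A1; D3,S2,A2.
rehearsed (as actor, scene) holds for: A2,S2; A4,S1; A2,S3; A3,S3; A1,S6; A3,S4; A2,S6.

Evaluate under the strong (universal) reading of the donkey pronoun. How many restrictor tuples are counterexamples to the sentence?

"her" takes "an actor" as antecedent and "it" takes "a scene"; both are donkey pronouns co-varying with the restrictor.
Strong reading: for every (d,s,a) with gave(d,s,a), rehearsed(a,s).
Restrictor triples: (D1,S3,A4)→rehearsed(A4,S3) ✗  (D1,S4,A1)→rehearsed(A1,S4) ✗  (D1,S4,A3)→rehearsed(A3,S4) ✓  (D1,S5,A2)→rehearsed(A2,S5) ✗  (D2,S1,A4)→rehearsed(A4,S1) ✓  (D2,S2,A2)→rehearsed(A2,S2) ✓  (D2,S5,A1)→rehearsed(A1,S5) ✗  (D2,S6,A4)→rehearsed(A4,S6) ✗  (D3,S2,A2)→rehearsed(A2,S2) ✓  (D3,S6,A1)→rehearsed(A1,S6) ✓  (D4,S1,A2)→rehearsed(A2,S1) ✗  (D4,S4,A3)→rehearsed(A3,S4) ✓  (D5,S2,A1)→rehearsed(A1,S2) ✗  (D5,S2,A4)→rehearsed(A4,S2) ✗  (D5,S3,A1)→rehearsed(A1,S3) ✗  (D5,S3,A3)→rehearsed(A3,S3) ✓
Counterexamples (restrictor triples failing the scope): 9.

9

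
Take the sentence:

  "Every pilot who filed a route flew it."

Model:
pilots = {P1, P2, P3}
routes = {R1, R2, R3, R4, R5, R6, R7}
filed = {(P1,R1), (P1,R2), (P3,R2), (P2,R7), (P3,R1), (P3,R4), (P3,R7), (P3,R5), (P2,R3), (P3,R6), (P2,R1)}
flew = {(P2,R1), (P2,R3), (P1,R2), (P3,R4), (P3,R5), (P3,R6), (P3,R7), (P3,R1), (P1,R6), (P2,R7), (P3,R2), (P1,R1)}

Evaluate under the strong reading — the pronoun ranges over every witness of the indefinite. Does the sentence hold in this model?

True

"it" takes "a route" as antecedent — a donkey pronoun bound across the clause boundary.
Strong reading: for every (p,r) with filed(p,r), flew(p,r).
Restrictor pairs: (P1,R1) ✓  (P1,R2) ✓  (P2,R1) ✓  (P2,R3) ✓  (P2,R7) ✓  (P3,R1) ✓  (P3,R2) ✓  (P3,R4) ✓  (P3,R5) ✓  (P3,R6) ✓  (P3,R7) ✓
Every restrictor pair satisfies the scope.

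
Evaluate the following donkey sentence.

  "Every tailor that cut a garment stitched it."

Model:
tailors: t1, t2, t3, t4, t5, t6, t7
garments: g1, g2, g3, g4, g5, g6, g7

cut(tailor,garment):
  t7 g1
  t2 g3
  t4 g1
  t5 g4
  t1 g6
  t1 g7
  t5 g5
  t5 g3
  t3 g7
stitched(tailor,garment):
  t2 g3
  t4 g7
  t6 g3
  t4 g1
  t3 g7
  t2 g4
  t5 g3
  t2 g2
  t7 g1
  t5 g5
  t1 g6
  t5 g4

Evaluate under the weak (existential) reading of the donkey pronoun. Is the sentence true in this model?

True

"it" takes "a garment" as antecedent — a donkey pronoun bound across the clause boundary.
Weak reading: every tailor t with some cut-garment has at least one cut-garment g such that stitched(t,g).
Per tailor: t1:✓  t2:✓  t3:✓  t4:✓  t5:✓  t7:✓
Every tailor in the restrictor has a witness.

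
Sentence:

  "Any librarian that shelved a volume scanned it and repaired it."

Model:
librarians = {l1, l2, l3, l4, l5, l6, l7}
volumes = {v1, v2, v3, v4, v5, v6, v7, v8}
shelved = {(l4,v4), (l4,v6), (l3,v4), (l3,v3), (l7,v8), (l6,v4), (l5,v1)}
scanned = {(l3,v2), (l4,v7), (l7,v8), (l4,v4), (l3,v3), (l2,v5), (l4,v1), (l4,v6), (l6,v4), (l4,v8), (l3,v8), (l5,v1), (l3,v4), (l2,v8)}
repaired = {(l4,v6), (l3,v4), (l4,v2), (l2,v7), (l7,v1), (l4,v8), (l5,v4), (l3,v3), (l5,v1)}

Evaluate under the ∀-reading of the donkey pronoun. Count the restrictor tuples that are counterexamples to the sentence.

"it" takes "a volume" as antecedent — a donkey pronoun bound across the clause boundary.
Strong reading: for every (l,v) with shelved(l,v), scanned(l,v) ∧ repaired(l,v).
Restrictor pairs: (l3,v3) ✓  (l3,v4) ✓  (l4,v4) ✗  (l4,v6) ✓  (l5,v1) ✓  (l6,v4) ✗  (l7,v8) ✗
Counterexamples (restrictor pairs failing the scope): 3.

3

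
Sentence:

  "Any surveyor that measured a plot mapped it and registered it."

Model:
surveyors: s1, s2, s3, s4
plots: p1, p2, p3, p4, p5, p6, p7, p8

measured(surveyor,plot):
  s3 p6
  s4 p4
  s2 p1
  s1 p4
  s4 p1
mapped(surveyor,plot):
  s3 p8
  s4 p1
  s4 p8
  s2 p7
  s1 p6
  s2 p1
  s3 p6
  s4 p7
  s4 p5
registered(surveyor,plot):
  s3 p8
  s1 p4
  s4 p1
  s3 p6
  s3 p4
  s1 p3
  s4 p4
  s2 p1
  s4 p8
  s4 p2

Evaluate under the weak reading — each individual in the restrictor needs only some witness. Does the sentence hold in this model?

"it" takes "a plot" as antecedent — a donkey pronoun bound across the clause boundary.
Weak reading: every surveyor s with some measured-plot has at least one measured-plot p such that mapped(s,p) ∧ registered(s,p).
Per surveyor: s1:✗  s2:✓  s3:✓  s4:✓
s1 has no witness among its measured-plots.

False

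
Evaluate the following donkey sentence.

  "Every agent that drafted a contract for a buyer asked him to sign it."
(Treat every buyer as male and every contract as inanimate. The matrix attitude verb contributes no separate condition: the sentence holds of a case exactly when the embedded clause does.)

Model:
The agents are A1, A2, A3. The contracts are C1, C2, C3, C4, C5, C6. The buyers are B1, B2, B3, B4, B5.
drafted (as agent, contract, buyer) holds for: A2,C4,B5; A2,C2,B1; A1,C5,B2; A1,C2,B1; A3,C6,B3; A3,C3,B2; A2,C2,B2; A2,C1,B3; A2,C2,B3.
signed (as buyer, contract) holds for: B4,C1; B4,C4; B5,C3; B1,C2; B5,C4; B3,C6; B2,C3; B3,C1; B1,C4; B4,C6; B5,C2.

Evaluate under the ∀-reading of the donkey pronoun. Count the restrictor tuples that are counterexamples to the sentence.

"him" takes "a buyer" as antecedent and "it" takes "a contract"; both are donkey pronouns co-varying with the restrictor.
Strong reading: for every (a,c,b) with drafted(a,c,b), signed(b,c).
Restrictor triples: (A1,C2,B1)→signed(B1,C2) ✓  (A1,C5,B2)→signed(B2,C5) ✗  (A2,C1,B3)→signed(B3,C1) ✓  (A2,C2,B1)→signed(B1,C2) ✓  (A2,C2,B2)→signed(B2,C2) ✗  (A2,C2,B3)→signed(B3,C2) ✗  (A2,C4,B5)→signed(B5,C4) ✓  (A3,C3,B2)→signed(B2,C3) ✓  (A3,C6,B3)→signed(B3,C6) ✓
Counterexamples (restrictor triples failing the scope): 3.

3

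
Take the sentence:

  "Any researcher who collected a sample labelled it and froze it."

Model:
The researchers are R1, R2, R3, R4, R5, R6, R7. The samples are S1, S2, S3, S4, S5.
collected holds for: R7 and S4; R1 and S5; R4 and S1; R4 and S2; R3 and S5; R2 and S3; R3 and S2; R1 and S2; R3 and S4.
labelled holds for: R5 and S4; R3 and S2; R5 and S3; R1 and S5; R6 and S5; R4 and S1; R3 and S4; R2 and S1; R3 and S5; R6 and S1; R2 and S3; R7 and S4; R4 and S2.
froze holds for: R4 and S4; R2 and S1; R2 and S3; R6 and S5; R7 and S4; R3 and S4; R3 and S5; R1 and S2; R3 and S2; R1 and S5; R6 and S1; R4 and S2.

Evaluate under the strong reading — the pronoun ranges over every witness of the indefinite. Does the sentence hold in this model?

"it" takes "a sample" as antecedent — a donkey pronoun bound across the clause boundary.
Strong reading: for every (r,s) with collected(r,s), labelled(r,s) ∧ froze(r,s).
Restrictor pairs: (R1,S2) ✗  (R1,S5) ✓  (R2,S3) ✓  (R3,S2) ✓  (R3,S4) ✓  (R3,S5) ✓  (R4,S1) ✗  (R4,S2) ✓  (R7,S4) ✓
Counterexample: (R1,S2) is in collected but fails the scope.

False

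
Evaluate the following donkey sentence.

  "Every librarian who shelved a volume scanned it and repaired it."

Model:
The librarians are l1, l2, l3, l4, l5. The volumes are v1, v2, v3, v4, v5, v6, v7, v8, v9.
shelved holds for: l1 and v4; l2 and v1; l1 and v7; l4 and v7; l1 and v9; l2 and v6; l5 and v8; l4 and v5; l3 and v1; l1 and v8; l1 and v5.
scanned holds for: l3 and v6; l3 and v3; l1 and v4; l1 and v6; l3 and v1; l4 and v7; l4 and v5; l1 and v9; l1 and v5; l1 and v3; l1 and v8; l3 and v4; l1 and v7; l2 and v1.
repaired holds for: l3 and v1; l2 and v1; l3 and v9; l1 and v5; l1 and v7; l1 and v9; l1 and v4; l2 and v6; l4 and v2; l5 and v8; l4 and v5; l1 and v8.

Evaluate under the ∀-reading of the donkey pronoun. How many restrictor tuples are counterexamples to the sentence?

3

"it" takes "a volume" as antecedent — a donkey pronoun bound across the clause boundary.
Strong reading: for every (l,v) with shelved(l,v), scanned(l,v) ∧ repaired(l,v).
Restrictor pairs: (l1,v4) ✓  (l1,v5) ✓  (l1,v7) ✓  (l1,v8) ✓  (l1,v9) ✓  (l2,v1) ✓  (l2,v6) ✗  (l3,v1) ✓  (l4,v5) ✓  (l4,v7) ✗  (l5,v8) ✗
Counterexamples (restrictor pairs failing the scope): 3.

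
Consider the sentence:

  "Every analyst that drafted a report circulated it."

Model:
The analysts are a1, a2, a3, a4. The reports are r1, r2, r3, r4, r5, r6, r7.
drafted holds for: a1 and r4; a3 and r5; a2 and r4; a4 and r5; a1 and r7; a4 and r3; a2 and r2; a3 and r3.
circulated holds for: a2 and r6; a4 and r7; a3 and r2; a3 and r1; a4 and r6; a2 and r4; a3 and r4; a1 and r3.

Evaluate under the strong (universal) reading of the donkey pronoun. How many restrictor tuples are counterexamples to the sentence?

"it" takes "a report" as antecedent — a donkey pronoun bound across the clause boundary.
Strong reading: for every (a,r) with drafted(a,r), circulated(a,r).
Restrictor pairs: (a1,r4) ✗  (a1,r7) ✗  (a2,r2) ✗  (a2,r4) ✓  (a3,r3) ✗  (a3,r5) ✗  (a4,r3) ✗  (a4,r5) ✗
Counterexamples (restrictor pairs failing the scope): 7.

7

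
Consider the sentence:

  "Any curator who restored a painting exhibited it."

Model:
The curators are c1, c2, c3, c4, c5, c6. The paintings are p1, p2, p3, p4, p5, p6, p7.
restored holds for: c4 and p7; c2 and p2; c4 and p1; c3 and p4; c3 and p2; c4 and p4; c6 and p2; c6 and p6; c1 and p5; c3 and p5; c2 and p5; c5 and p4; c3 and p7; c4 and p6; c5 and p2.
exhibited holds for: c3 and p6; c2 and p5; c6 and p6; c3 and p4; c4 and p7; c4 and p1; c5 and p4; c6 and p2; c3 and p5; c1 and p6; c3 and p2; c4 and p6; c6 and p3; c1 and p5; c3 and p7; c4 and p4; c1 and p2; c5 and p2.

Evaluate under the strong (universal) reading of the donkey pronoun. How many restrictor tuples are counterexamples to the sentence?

"it" takes "a painting" as antecedent — a donkey pronoun bound across the clause boundary.
Strong reading: for every (c,p) with restored(c,p), exhibited(c,p).
Restrictor pairs: (c1,p5) ✓  (c2,p2) ✗  (c2,p5) ✓  (c3,p2) ✓  (c3,p4) ✓  (c3,p5) ✓  (c3,p7) ✓  (c4,p1) ✓  (c4,p4) ✓  (c4,p6) ✓  (c4,p7) ✓  (c5,p2) ✓  (c5,p4) ✓  (c6,p2) ✓  (c6,p6) ✓
Counterexamples (restrictor pairs failing the scope): 1.

1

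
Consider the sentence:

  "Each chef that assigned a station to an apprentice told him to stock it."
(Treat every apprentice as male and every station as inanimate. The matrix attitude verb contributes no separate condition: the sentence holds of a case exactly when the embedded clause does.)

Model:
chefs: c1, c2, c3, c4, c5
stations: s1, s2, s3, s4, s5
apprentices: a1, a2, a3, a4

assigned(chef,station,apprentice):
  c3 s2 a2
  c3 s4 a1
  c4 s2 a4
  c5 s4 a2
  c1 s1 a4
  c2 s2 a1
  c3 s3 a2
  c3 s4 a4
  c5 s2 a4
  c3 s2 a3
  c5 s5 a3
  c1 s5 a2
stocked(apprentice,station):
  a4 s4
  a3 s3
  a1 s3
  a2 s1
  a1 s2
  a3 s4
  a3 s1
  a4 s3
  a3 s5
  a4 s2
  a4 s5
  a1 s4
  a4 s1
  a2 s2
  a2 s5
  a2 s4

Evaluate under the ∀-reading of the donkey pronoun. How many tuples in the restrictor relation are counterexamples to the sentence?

2

"him" takes "an apprentice" as antecedent and "it" takes "a station"; both are donkey pronouns co-varying with the restrictor.
Strong reading: for every (c,s,a) with assigned(c,s,a), stocked(a,s).
Restrictor triples: (c1,s1,a4)→stocked(a4,s1) ✓  (c1,s5,a2)→stocked(a2,s5) ✓  (c2,s2,a1)→stocked(a1,s2) ✓  (c3,s2,a2)→stocked(a2,s2) ✓  (c3,s2,a3)→stocked(a3,s2) ✗  (c3,s3,a2)→stocked(a2,s3) ✗  (c3,s4,a1)→stocked(a1,s4) ✓  (c3,s4,a4)→stocked(a4,s4) ✓  (c4,s2,a4)→stocked(a4,s2) ✓  (c5,s2,a4)→stocked(a4,s2) ✓  (c5,s4,a2)→stocked(a2,s4) ✓  (c5,s5,a3)→stocked(a3,s5) ✓
Counterexamples (restrictor triples failing the scope): 2.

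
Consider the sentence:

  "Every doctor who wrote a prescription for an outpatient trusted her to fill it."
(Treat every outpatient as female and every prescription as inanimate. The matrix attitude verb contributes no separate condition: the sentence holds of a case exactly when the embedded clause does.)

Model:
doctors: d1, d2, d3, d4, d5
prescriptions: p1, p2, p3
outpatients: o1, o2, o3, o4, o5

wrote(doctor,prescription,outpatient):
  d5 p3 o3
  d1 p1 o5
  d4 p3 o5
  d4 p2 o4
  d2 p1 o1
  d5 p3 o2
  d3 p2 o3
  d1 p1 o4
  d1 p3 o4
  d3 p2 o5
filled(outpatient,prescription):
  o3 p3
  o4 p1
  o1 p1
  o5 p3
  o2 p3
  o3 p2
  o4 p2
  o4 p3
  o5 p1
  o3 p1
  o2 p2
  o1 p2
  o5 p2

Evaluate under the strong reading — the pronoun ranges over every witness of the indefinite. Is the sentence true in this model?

True

"her" takes "an outpatient" as antecedent and "it" takes "a prescription"; both are donkey pronouns co-varying with the restrictor.
Strong reading: for every (d,p,o) with wrote(d,p,o), filled(o,p).
Restrictor triples: (d1,p1,o4)→filled(o4,p1) ✓  (d1,p1,o5)→filled(o5,p1) ✓  (d1,p3,o4)→filled(o4,p3) ✓  (d2,p1,o1)→filled(o1,p1) ✓  (d3,p2,o3)→filled(o3,p2) ✓  (d3,p2,o5)→filled(o5,p2) ✓  (d4,p2,o4)→filled(o4,p2) ✓  (d4,p3,o5)→filled(o5,p3) ✓  (d5,p3,o2)→filled(o2,p3) ✓  (d5,p3,o3)→filled(o3,p3) ✓
Every restrictor triple satisfies the scope.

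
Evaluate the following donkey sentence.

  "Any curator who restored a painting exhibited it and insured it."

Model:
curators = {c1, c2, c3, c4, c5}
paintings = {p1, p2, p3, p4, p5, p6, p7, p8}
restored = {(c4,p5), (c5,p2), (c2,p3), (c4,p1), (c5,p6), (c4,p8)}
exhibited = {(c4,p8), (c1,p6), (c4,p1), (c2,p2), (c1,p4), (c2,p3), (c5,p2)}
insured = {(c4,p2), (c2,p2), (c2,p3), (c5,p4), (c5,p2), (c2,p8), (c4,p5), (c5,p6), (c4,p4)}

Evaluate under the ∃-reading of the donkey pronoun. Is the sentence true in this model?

"it" takes "a painting" as antecedent — a donkey pronoun bound across the clause boundary.
Weak reading: every curator c with some restored-painting has at least one restored-painting p such that exhibited(c,p) ∧ insured(c,p).
Per curator: c2:✓  c4:✗  c5:✓
c4 has no witness among its restored-paintings.

False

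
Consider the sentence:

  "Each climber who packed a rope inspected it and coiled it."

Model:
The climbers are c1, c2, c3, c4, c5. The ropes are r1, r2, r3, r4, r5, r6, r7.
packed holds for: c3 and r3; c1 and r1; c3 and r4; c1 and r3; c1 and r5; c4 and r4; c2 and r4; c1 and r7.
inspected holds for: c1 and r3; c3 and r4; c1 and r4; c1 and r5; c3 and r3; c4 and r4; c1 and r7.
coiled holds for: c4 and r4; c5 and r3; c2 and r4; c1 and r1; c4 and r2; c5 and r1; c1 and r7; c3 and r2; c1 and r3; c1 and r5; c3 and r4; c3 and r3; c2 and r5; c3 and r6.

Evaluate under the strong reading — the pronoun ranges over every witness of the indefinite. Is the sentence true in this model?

False

"it" takes "a rope" as antecedent — a donkey pronoun bound across the clause boundary.
Strong reading: for every (c,r) with packed(c,r), inspected(c,r) ∧ coiled(c,r).
Restrictor pairs: (c1,r1) ✗  (c1,r3) ✓  (c1,r5) ✓  (c1,r7) ✓  (c2,r4) ✗  (c3,r3) ✓  (c3,r4) ✓  (c4,r4) ✓
Counterexample: (c1,r1) is in packed but fails the scope.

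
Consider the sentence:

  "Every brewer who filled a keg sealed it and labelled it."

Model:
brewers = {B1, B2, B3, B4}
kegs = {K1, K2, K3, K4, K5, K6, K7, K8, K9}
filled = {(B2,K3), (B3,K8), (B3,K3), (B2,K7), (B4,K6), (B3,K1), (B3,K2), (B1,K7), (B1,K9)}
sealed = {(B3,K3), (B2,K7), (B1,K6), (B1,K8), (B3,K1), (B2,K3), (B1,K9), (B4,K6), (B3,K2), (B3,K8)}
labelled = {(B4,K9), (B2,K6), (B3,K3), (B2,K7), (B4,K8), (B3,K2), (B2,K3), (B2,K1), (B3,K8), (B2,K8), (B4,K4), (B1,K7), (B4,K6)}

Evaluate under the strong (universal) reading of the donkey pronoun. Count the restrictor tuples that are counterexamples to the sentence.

"it" takes "a keg" as antecedent — a donkey pronoun bound across the clause boundary.
Strong reading: for every (b,k) with filled(b,k), sealed(b,k) ∧ labelled(b,k).
Restrictor pairs: (B1,K7) ✗  (B1,K9) ✗  (B2,K3) ✓  (B2,K7) ✓  (B3,K1) ✗  (B3,K2) ✓  (B3,K3) ✓  (B3,K8) ✓  (B4,K6) ✓
Counterexamples (restrictor pairs failing the scope): 3.

3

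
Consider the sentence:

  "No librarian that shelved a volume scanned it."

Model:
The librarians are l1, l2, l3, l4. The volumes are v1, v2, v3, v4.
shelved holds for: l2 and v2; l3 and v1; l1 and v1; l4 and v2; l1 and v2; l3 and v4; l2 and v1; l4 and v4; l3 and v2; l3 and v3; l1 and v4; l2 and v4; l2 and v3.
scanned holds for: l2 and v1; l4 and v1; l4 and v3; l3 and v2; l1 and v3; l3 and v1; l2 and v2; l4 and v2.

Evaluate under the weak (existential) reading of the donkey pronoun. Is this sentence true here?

False

"it" takes "a volume" as antecedent — a donkey pronoun bound across the clause boundary.
Truth condition: for no (l,v) with shelved(l,v) does scanned(l,v) hold.
Restrictor pairs — does the scope hold? (l1,v1):fails  (l1,v2):fails  (l1,v4):fails  (l2,v1):holds  (l2,v2):holds  (l2,v3):fails  (l2,v4):fails  (l3,v1):holds  (l3,v2):holds  (l3,v3):fails  (l3,v4):fails  (l4,v2):holds  (l4,v4):fails
Scope holds for 5 pair(s), so the sentence is false.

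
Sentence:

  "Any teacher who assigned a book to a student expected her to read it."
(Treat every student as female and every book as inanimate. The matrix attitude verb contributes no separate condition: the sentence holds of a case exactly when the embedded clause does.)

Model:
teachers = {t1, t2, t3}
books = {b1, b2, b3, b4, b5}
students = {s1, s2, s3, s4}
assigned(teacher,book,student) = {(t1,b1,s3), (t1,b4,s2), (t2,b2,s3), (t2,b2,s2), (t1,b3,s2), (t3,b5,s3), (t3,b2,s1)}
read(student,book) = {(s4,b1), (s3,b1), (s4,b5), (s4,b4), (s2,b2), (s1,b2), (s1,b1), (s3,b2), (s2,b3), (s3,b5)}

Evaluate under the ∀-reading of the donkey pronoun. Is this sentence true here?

"her" takes "a student" as antecedent and "it" takes "a book"; both are donkey pronouns co-varying with the restrictor.
Strong reading: for every (t,b,s) with assigned(t,b,s), read(s,b).
Restrictor triples: (t1,b1,s3)→read(s3,b1) ✓  (t1,b3,s2)→read(s2,b3) ✓  (t1,b4,s2)→read(s2,b4) ✗  (t2,b2,s2)→read(s2,b2) ✓  (t2,b2,s3)→read(s3,b2) ✓  (t3,b2,s1)→read(s1,b2) ✓  (t3,b5,s3)→read(s3,b5) ✓
Counterexample: (t1,b4,s2) — read(s2,b4) does not hold.

False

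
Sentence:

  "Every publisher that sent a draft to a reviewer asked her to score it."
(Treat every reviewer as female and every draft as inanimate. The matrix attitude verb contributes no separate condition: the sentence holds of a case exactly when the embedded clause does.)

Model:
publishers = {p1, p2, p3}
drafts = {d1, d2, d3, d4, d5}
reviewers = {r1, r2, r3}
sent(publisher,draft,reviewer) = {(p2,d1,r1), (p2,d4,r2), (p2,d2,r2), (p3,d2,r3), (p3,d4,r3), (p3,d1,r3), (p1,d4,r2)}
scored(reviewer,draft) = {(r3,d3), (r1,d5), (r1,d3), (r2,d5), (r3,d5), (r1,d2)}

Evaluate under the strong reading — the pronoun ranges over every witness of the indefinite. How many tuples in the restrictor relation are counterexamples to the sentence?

"her" takes "a reviewer" as antecedent and "it" takes "a draft"; both are donkey pronouns co-varying with the restrictor.
Strong reading: for every (p,d,r) with sent(p,d,r), scored(r,d).
Restrictor triples: (p1,d4,r2)→scored(r2,d4) ✗  (p2,d1,r1)→scored(r1,d1) ✗  (p2,d2,r2)→scored(r2,d2) ✗  (p2,d4,r2)→scored(r2,d4) ✗  (p3,d1,r3)→scored(r3,d1) ✗  (p3,d2,r3)→scored(r3,d2) ✗  (p3,d4,r3)→scored(r3,d4) ✗
Counterexamples (restrictor triples failing the scope): 7.

7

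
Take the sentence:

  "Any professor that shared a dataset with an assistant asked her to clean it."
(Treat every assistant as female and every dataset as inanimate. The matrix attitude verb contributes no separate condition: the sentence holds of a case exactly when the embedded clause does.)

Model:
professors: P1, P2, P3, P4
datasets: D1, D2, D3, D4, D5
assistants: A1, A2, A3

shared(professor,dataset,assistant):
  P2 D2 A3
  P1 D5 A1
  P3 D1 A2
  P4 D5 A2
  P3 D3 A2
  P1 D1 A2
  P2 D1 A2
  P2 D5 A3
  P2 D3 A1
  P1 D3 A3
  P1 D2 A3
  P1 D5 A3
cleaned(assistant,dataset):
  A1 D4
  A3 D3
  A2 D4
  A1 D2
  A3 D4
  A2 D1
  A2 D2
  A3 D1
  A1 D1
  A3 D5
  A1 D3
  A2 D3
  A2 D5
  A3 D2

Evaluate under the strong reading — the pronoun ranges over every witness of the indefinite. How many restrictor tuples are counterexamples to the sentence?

"her" takes "an assistant" as antecedent and "it" takes "a dataset"; both are donkey pronouns co-varying with the restrictor.
Strong reading: for every (p,d,a) with shared(p,d,a), cleaned(a,d).
Restrictor triples: (P1,D1,A2)→cleaned(A2,D1) ✓  (P1,D2,A3)→cleaned(A3,D2) ✓  (P1,D3,A3)→cleaned(A3,D3) ✓  (P1,D5,A1)→cleaned(A1,D5) ✗  (P1,D5,A3)→cleaned(A3,D5) ✓  (P2,D1,A2)→cleaned(A2,D1) ✓  (P2,D2,A3)→cleaned(A3,D2) ✓  (P2,D3,A1)→cleaned(A1,D3) ✓  (P2,D5,A3)→cleaned(A3,D5) ✓  (P3,D1,A2)→cleaned(A2,D1) ✓  (P3,D3,A2)→cleaned(A2,D3) ✓  (P4,D5,A2)→cleaned(A2,D5) ✓
Counterexamples (restrictor triples failing the scope): 1.

1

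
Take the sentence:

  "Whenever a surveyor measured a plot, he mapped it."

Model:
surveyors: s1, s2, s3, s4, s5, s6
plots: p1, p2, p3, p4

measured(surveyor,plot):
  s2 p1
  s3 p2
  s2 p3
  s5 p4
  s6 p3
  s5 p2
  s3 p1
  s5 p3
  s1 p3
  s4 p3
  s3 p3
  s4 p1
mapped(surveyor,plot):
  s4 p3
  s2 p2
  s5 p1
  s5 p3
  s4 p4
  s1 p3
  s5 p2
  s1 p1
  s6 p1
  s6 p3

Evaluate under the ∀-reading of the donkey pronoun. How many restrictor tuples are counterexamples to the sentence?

"it" takes "a plot" as antecedent — a donkey pronoun bound across the clause boundary.
Strong reading: for every (s,p) with measured(s,p), mapped(s,p).
Restrictor pairs: (s1,p3) ✓  (s2,p1) ✗  (s2,p3) ✗  (s3,p1) ✗  (s3,p2) ✗  (s3,p3) ✗  (s4,p1) ✗  (s4,p3) ✓  (s5,p2) ✓  (s5,p3) ✓  (s5,p4) ✗  (s6,p3) ✓
Counterexamples (restrictor pairs failing the scope): 7.

7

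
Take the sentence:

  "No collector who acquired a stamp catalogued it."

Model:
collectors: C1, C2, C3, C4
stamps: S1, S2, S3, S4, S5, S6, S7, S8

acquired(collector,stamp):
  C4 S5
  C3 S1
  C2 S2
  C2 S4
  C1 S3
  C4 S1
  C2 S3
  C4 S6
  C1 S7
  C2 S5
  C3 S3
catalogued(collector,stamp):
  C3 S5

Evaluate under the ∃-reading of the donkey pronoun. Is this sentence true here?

"it" takes "a stamp" as antecedent — a donkey pronoun bound across the clause boundary.
Truth condition: for no (c,s) with acquired(c,s) does catalogued(c,s) hold.
Restrictor pairs — does the scope hold? (C1,S3):fails  (C1,S7):fails  (C2,S2):fails  (C2,S3):fails  (C2,S4):fails  (C2,S5):fails  (C3,S1):fails  (C3,S3):fails  (C4,S1):fails  (C4,S5):fails  (C4,S6):fails
Scope holds for no restrictor pair, so the sentence is true.

True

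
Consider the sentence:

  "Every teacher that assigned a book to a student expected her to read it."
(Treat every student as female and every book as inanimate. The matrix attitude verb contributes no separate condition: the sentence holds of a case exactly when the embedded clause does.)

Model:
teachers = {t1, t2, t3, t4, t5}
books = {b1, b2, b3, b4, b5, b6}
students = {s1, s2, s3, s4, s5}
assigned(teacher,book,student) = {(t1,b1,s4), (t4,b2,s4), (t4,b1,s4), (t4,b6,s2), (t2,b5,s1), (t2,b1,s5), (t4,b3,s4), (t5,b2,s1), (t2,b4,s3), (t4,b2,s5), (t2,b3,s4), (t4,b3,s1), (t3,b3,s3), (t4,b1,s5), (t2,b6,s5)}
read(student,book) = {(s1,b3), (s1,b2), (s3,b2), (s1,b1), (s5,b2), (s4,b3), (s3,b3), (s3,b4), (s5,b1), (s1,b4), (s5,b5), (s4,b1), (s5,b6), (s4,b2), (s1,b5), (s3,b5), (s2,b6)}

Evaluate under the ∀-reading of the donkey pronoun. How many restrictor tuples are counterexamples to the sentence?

0

"her" takes "a student" as antecedent and "it" takes "a book"; both are donkey pronouns co-varying with the restrictor.
Strong reading: for every (t,b,s) with assigned(t,b,s), read(s,b).
Restrictor triples: (t1,b1,s4)→read(s4,b1) ✓  (t2,b1,s5)→read(s5,b1) ✓  (t2,b3,s4)→read(s4,b3) ✓  (t2,b4,s3)→read(s3,b4) ✓  (t2,b5,s1)→read(s1,b5) ✓  (t2,b6,s5)→read(s5,b6) ✓  (t3,b3,s3)→read(s3,b3) ✓  (t4,b1,s4)→read(s4,b1) ✓  (t4,b1,s5)→read(s5,b1) ✓  (t4,b2,s4)→read(s4,b2) ✓  (t4,b2,s5)→read(s5,b2) ✓  (t4,b3,s1)→read(s1,b3) ✓  (t4,b3,s4)→read(s4,b3) ✓  (t4,b6,s2)→read(s2,b6) ✓  (t5,b2,s1)→read(s1,b2) ✓
Counterexamples (restrictor triples failing the scope): 0.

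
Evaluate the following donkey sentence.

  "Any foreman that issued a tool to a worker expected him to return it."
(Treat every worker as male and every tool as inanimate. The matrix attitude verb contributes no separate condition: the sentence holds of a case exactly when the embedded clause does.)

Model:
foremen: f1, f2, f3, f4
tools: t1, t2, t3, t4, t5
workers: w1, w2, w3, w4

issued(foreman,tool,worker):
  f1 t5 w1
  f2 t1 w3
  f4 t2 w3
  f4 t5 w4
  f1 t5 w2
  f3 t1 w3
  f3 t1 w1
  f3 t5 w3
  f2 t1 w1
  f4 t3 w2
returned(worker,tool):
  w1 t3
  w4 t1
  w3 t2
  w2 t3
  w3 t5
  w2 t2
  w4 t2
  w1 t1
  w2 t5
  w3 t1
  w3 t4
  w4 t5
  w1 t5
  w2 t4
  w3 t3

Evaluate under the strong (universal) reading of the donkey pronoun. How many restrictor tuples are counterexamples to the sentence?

"him" takes "a worker" as antecedent and "it" takes "a tool"; both are donkey pronouns co-varying with the restrictor.
Strong reading: for every (f,t,w) with issued(f,t,w), returned(w,t).
Restrictor triples: (f1,t5,w1)→returned(w1,t5) ✓  (f1,t5,w2)→returned(w2,t5) ✓  (f2,t1,w1)→returned(w1,t1) ✓  (f2,t1,w3)→returned(w3,t1) ✓  (f3,t1,w1)→returned(w1,t1) ✓  (f3,t1,w3)→returned(w3,t1) ✓  (f3,t5,w3)→returned(w3,t5) ✓  (f4,t2,w3)→returned(w3,t2) ✓  (f4,t3,w2)→returned(w2,t3) ✓  (f4,t5,w4)→returned(w4,t5) ✓
Counterexamples (restrictor triples failing the scope): 0.

0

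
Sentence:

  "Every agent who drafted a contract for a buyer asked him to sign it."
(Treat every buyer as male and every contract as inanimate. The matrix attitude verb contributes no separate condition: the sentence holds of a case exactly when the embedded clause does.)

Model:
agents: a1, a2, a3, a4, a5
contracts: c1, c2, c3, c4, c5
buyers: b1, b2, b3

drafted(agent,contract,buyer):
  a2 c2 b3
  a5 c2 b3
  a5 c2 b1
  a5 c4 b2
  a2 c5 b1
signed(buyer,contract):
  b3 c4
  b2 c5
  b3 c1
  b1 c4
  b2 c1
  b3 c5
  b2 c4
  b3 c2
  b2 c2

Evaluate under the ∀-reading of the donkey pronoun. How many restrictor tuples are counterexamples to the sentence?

"him" takes "a buyer" as antecedent and "it" takes "a contract"; both are donkey pronouns co-varying with the restrictor.
Strong reading: for every (a,c,b) with drafted(a,c,b), signed(b,c).
Restrictor triples: (a2,c2,b3)→signed(b3,c2) ✓  (a2,c5,b1)→signed(b1,c5) ✗  (a5,c2,b1)→signed(b1,c2) ✗  (a5,c2,b3)→signed(b3,c2) ✓  (a5,c4,b2)→signed(b2,c4) ✓
Counterexamples (restrictor triples failing the scope): 2.

2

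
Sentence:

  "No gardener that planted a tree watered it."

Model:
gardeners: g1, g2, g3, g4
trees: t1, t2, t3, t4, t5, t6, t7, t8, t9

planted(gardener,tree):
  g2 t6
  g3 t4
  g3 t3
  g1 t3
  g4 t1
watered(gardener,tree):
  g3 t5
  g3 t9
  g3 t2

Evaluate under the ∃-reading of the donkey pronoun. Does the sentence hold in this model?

"it" takes "a tree" as antecedent — a donkey pronoun bound across the clause boundary.
Truth condition: for no (g,t) with planted(g,t) does watered(g,t) hold.
Restrictor pairs — does the scope hold? (g1,t3):fails  (g2,t6):fails  (g3,t3):fails  (g3,t4):fails  (g4,t1):fails
Scope holds for no restrictor pair, so the sentence is true.

True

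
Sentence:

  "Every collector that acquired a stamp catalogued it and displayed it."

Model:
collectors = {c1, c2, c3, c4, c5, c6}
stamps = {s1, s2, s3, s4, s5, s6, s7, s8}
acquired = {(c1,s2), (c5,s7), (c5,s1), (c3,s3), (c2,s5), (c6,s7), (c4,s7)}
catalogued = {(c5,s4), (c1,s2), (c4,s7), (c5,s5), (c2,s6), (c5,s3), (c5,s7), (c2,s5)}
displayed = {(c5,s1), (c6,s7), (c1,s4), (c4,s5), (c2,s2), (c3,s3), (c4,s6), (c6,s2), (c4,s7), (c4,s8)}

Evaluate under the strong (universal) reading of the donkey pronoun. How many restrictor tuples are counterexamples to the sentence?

6

"it" takes "a stamp" as antecedent — a donkey pronoun bound across the clause boundary.
Strong reading: for every (c,s) with acquired(c,s), catalogued(c,s) ∧ displayed(c,s).
Restrictor pairs: (c1,s2) ✗  (c2,s5) ✗  (c3,s3) ✗  (c4,s7) ✓  (c5,s1) ✗  (c5,s7) ✗  (c6,s7) ✗
Counterexamples (restrictor pairs failing the scope): 6.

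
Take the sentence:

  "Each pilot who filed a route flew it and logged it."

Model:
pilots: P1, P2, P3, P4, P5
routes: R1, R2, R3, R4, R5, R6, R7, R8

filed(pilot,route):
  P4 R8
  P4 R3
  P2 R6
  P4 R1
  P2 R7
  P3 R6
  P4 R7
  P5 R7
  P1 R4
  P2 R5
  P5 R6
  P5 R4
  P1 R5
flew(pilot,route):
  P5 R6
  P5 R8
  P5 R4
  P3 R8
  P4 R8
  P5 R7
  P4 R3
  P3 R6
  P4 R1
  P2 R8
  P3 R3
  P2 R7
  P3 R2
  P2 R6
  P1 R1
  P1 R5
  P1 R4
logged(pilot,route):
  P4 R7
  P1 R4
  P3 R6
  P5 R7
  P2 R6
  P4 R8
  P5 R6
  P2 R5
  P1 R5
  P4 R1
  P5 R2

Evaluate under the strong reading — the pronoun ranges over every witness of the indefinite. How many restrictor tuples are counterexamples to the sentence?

5

"it" takes "a route" as antecedent — a donkey pronoun bound across the clause boundary.
Strong reading: for every (p,r) with filed(p,r), flew(p,r) ∧ logged(p,r).
Restrictor pairs: (P1,R4) ✓  (P1,R5) ✓  (P2,R5) ✗  (P2,R6) ✓  (P2,R7) ✗  (P3,R6) ✓  (P4,R1) ✓  (P4,R3) ✗  (P4,R7) ✗  (P4,R8) ✓  (P5,R4) ✗  (P5,R6) ✓  (P5,R7) ✓
Counterexamples (restrictor pairs failing the scope): 5.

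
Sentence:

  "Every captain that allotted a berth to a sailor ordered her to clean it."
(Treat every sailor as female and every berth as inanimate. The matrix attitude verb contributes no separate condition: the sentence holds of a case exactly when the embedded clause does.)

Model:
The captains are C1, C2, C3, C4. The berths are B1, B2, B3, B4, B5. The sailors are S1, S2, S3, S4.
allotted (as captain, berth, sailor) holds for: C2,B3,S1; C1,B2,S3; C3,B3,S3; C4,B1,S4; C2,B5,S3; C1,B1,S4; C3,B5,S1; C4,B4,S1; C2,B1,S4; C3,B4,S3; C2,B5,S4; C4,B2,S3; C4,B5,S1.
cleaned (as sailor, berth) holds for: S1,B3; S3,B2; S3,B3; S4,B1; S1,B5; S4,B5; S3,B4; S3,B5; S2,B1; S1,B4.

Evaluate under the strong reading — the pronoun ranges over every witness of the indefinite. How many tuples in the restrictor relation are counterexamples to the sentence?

"her" takes "a sailor" as antecedent and "it" takes "a berth"; both are donkey pronouns co-varying with the restrictor.
Strong reading: for every (c,b,s) with allotted(c,b,s), cleaned(s,b).
Restrictor triples: (C1,B1,S4)→cleaned(S4,B1) ✓  (C1,B2,S3)→cleaned(S3,B2) ✓  (C2,B1,S4)→cleaned(S4,B1) ✓  (C2,B3,S1)→cleaned(S1,B3) ✓  (C2,B5,S3)→cleaned(S3,B5) ✓  (C2,B5,S4)→cleaned(S4,B5) ✓  (C3,B3,S3)→cleaned(S3,B3) ✓  (C3,B4,S3)→cleaned(S3,B4) ✓  (C3,B5,S1)→cleaned(S1,B5) ✓  (C4,B1,S4)→cleaned(S4,B1) ✓  (C4,B2,S3)→cleaned(S3,B2) ✓  (C4,B4,S1)→cleaned(S1,B4) ✓  (C4,B5,S1)→cleaned(S1,B5) ✓
Counterexamples (restrictor triples failing the scope): 0.

0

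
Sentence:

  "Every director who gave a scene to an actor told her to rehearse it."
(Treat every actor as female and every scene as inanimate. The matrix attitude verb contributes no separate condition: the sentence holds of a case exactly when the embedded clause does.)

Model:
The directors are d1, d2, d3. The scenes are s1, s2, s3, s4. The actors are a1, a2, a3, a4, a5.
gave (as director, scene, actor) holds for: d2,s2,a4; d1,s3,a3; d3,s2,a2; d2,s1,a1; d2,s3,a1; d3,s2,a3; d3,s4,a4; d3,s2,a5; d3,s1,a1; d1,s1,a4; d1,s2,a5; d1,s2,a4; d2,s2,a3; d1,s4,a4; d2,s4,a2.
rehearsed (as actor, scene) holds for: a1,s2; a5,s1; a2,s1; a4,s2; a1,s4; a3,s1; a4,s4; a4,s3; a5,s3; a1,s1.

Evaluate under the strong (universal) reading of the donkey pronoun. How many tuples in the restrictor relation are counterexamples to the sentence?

"her" takes "an actor" as antecedent and "it" takes "a scene"; both are donkey pronouns co-varying with the restrictor.
Strong reading: for every (d,s,a) with gave(d,s,a), rehearsed(a,s).
Restrictor triples: (d1,s1,a4)→rehearsed(a4,s1) ✗  (d1,s2,a4)→rehearsed(a4,s2) ✓  (d1,s2,a5)→rehearsed(a5,s2) ✗  (d1,s3,a3)→rehearsed(a3,s3) ✗  (d1,s4,a4)→rehearsed(a4,s4) ✓  (d2,s1,a1)→rehearsed(a1,s1) ✓  (d2,s2,a3)→rehearsed(a3,s2) ✗  (d2,s2,a4)→rehearsed(a4,s2) ✓  (d2,s3,a1)→rehearsed(a1,s3) ✗  (d2,s4,a2)→rehearsed(a2,s4) ✗  (d3,s1,a1)→rehearsed(a1,s1) ✓  (d3,s2,a2)→rehearsed(a2,s2) ✗  (d3,s2,a3)→rehearsed(a3,s2) ✗  (d3,s2,a5)→rehearsed(a5,s2) ✗  (d3,s4,a4)→rehearsed(a4,s4) ✓
Counterexamples (restrictor triples failing the scope): 9.

9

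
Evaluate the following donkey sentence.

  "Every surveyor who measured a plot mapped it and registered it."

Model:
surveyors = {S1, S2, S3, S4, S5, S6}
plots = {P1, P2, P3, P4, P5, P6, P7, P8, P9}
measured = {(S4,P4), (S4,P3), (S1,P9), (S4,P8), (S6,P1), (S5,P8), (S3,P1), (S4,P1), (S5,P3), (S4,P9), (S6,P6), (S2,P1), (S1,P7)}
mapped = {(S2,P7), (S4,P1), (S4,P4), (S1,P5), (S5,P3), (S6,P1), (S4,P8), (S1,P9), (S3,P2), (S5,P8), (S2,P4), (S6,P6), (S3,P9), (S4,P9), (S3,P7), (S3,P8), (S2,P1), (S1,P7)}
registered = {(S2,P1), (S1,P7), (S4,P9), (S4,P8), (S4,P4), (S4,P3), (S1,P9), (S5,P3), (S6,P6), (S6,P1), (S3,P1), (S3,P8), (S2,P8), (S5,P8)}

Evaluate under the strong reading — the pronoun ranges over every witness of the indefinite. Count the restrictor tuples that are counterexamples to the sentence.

"it" takes "a plot" as antecedent — a donkey pronoun bound across the clause boundary.
Strong reading: for every (s,p) with measured(s,p), mapped(s,p) ∧ registered(s,p).
Restrictor pairs: (S1,P7) ✓  (S1,P9) ✓  (S2,P1) ✓  (S3,P1) ✗  (S4,P1) ✗  (S4,P3) ✗  (S4,P4) ✓  (S4,P8) ✓  (S4,P9) ✓  (S5,P3) ✓  (S5,P8) ✓  (S6,P1) ✓  (S6,P6) ✓
Counterexamples (restrictor pairs failing the scope): 3.

3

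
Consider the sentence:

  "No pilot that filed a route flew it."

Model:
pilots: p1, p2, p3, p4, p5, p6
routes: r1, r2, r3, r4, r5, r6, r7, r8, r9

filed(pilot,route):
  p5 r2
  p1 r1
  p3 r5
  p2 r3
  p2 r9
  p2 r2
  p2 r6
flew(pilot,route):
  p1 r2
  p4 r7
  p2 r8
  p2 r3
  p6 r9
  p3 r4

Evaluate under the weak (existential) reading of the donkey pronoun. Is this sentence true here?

False

"it" takes "a route" as antecedent — a donkey pronoun bound across the clause boundary.
Truth condition: for no (p,r) with filed(p,r) does flew(p,r) hold.
Restrictor pairs — does the scope hold? (p1,r1):fails  (p2,r2):fails  (p2,r3):holds  (p2,r6):fails  (p2,r9):fails  (p3,r5):fails  (p5,r2):fails
Scope holds for 1 pair(s), so the sentence is false.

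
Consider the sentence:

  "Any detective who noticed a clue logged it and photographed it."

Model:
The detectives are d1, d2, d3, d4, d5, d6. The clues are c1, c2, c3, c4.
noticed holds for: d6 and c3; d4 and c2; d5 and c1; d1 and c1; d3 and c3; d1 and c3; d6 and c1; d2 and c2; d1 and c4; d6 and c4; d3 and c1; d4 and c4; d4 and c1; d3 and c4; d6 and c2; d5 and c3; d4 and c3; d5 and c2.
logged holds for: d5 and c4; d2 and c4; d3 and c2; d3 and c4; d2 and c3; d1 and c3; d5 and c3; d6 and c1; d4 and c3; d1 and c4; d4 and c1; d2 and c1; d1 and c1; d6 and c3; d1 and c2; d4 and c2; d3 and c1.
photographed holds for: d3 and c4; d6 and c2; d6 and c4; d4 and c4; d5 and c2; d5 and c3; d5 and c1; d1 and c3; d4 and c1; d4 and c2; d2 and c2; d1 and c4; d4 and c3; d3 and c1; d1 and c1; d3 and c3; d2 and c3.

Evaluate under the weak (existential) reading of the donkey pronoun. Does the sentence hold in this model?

False

"it" takes "a clue" as antecedent — a donkey pronoun bound across the clause boundary.
Weak reading: every detective d with some noticed-clue has at least one noticed-clue c such that logged(d,c) ∧ photographed(d,c).
Per detective: d1:✓  d2:✗  d3:✓  d4:✓  d5:✓  d6:✗
d2 has no witness among its noticed-clues.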